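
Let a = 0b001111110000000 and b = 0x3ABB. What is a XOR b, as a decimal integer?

a = 01111110000000
0x3ABB = 11101010111011
XOR → 10010100111011 = 9531

9531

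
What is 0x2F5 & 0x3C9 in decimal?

705

0x2F5 = 1011110101
0x3C9 = 1111001001
AND → 1011000001 = 705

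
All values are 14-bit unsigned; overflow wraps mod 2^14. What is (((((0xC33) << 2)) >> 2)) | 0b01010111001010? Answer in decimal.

7675

0xC33 = 00110000110011
→ << 2 (mod 2^14) → 11000011001100 = 12492
→ >> 2 → 00110000110011 = 3123
0b01010111001010 = 01010111001010
→ | → 01110111111011 = 7675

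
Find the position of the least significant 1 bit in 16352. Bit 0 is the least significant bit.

16352 = 11111111100000
Trailing zeros: 5, so the lowest set bit is bit 5 (value 32).

5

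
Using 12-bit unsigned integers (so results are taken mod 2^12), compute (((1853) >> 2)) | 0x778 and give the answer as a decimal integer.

1853 = 011100111101
→ >> 2 → 000111001111 = 463
0x778 = 011101111000
→ | → 011111111111 = 2047

2047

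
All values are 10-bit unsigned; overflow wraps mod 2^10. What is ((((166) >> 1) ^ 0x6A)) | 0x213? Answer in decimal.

166 = 0010100110
→ >> 1 → 0001010011 = 83
0x6A = 0001101010
→ ^ → 0000111001 = 57
0x213 = 1000010011
→ | → 1000111011 = 571

571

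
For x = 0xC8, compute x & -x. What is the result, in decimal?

8

x = 11001000 = 200
-x (two's complement) = …00111000
AND   = 00001000 = 8
(x & -x isolates the lowest set bit of x.)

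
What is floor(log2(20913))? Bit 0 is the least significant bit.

14

20913 = 101000110110001
The topmost 1 is at position 14 (since 2^14 = 16384 ≤ 20913 < 32768).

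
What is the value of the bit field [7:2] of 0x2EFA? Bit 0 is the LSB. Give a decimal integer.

v = 10111011111010
Shift right by 2: 101110111110
Mask low 6 bits: 111110 = 62

62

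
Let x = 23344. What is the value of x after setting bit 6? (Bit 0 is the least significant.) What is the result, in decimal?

x = 101101100110000
bit 6 is currently 0; set it via x | (1 << 6) = x | 64
→ 101101101110000 = 23408

23408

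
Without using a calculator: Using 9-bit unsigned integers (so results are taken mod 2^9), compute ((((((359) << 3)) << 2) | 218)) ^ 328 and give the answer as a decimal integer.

359 = 101100111
→ << 3 (mod 2^9) → 100111000 = 312
→ << 2 (mod 2^9) → 011100000 = 224
218 = 011011010
→ | → 011111010 = 250
328 = 101001000
→ ^ → 110110010 = 434

434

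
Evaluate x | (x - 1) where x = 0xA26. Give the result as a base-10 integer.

2599

x = 101000100110 = 2598
x - 1 = 101000100101
OR    = 101000100111 = 2599
(x | (x - 1) sets all bits below the lowest set bit.)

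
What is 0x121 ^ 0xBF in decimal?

414

0x121 = 100100001
0xBF = 010111111
XOR → 110011110 = 414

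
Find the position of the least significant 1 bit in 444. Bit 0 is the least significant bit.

2

444 = 110111100
Trailing zeros: 2, so the lowest set bit is bit 2 (value 4).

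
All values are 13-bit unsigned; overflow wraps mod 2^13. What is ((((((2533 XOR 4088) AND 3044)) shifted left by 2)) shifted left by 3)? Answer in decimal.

128

2533 = 0100111100101
4088 = 0111111111000
→ XOR → 0011000011101 = 1565
3044 = 0101111100100
→ AND → 0001000000100 = 516
→ shifted left by 2 (mod 2^13) → 0100000010000 = 2064
→ shifted left by 3 (mod 2^13) → 0000010000000 = 128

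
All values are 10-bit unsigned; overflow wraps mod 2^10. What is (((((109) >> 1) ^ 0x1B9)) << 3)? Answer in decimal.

109 = 0001101101
→ >> 1 → 0000110110 = 54
0x1B9 = 0110111001
→ ^ → 0110001111 = 399
→ << 3 (mod 2^10) → 0001111000 = 120

120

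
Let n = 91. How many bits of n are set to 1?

91 = 1011011
Count the 1s: 1 + 1 + 1 + 1 + 1 = 5

5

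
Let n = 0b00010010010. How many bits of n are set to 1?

n = 10010010
Count the 1s: 1 + 1 + 1 = 3

3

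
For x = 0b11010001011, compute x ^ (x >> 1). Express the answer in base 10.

x = 11010001011 = 1675
x>>1 = 01101000101
XOR  = 10111001110 = 1486
(x ^ (x >> 1) gives the standard binary-reflected Gray code of x.)

1486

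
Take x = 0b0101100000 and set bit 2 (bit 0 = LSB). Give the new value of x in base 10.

356

x = 0101100000
bit 2 is currently 0; set it via x | (1 << 2) = x | 4
→ 0101100100 = 356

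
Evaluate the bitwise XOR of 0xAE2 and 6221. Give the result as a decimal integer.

4783

0xAE2 = 0101011100010
6221 = 1100001001101
XOR → 1001010101111 = 4783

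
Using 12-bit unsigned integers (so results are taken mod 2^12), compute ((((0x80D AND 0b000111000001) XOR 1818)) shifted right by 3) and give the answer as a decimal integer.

227

0x80D = 100000001101
0b000111000001 = 000111000001
→ AND → 000000000001 = 1
1818 = 011100011010
→ XOR → 011100011011 = 1819
→ shifted right by 3 → 000011100011 = 227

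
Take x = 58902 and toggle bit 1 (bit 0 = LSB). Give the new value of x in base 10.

x = 1110011000010110
bit 1 is currently 1; toggle it via x ^ (1 << 1) = x ^ 2
→ 1110011000010100 = 58900

58900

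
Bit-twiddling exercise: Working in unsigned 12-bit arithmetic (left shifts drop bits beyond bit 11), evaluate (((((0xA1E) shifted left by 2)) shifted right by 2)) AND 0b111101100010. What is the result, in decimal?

514

0xA1E = 101000011110
→ shifted left by 2 (mod 2^12) → 100001111000 = 2168
→ shifted right by 2 → 001000011110 = 542
0b111101100010 = 111101100010
→ AND → 001000000010 = 514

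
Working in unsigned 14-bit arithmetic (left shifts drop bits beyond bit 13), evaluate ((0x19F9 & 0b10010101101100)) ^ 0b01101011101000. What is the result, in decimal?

7040

0x19F9 = 01100111111001
0b10010101101100 = 10010101101100
→ & → 00000101101000 = 360
0b01101011101000 = 01101011101000
→ ^ → 01101110000000 = 7040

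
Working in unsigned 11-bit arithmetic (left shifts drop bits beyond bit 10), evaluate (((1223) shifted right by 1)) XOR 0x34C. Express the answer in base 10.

303

1223 = 10011000111
→ shifted right by 1 → 01001100011 = 611
0x34C = 01101001100
→ XOR → 00100101111 = 303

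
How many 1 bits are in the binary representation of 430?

430 = 110101110
Count the 1s: 1 + 1 + 1 + 1 + 1 + 1 = 6

6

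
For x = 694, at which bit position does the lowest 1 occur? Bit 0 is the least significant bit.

1

694 = 1010110110
Trailing zeros: 1, so the lowest set bit is bit 1 (value 2).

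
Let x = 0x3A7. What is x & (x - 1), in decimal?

x = 1110100111 = 935
x - 1 = 1110100110
AND   = 1110100110 = 934
(x & (x - 1) clears the lowest set bit of x.)

934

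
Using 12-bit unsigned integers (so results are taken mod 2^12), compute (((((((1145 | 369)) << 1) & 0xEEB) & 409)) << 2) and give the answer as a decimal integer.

512

1145 = 010001111001
369 = 000101110001
→ | → 010101111001 = 1401
→ << 1 (mod 2^12) → 101011110010 = 2802
0xEEB = 111011101011
→ & → 101011100010 = 2786
409 = 000110011001
→ & → 000010000000 = 128
→ << 2 (mod 2^12) → 001000000000 = 512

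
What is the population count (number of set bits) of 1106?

4

1106 = 10001010010
Count the 1s: 1 + 1 + 1 + 1 = 4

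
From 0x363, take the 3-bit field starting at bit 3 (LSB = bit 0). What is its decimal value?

v = 1101100011
Shift right by 3: 1101100
Mask low 3 bits: 100 = 4

4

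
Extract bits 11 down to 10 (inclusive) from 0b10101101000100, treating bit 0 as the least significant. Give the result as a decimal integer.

v = 10101101000100
Shift right by 10: 1010
Mask low 2 bits: 10 = 2

2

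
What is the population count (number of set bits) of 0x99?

0x99 = 10011001
Count the 1s: 1 + 1 + 1 + 1 = 4

4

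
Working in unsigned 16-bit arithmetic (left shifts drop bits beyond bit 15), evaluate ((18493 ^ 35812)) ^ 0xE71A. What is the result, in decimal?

18493 = 0100100000111101
35812 = 1000101111100100
→ ^ → 1100001111011001 = 50137
0xE71A = 1110011100011010
→ ^ → 0010010011000011 = 9411

9411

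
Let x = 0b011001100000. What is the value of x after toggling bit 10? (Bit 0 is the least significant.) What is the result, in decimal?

x = 011001100000
bit 10 is currently 1; toggle it via x ^ (1 << 10) = x ^ 1024
→ 001001100000 = 608

608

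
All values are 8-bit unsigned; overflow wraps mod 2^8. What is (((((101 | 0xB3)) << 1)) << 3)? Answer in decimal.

101 = 01100101
0xB3 = 10110011
→ | → 11110111 = 247
→ << 1 (mod 2^8) → 11101110 = 238
→ << 3 (mod 2^8) → 01110000 = 112

112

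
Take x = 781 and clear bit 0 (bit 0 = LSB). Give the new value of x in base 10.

x = 01100001101
bit 0 is currently 1; clear it via x & ~(1 << 0) = x & ~1
→ 01100001100 = 780

780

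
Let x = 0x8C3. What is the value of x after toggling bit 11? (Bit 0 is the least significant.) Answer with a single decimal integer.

x = 100011000011
bit 11 is currently 1; toggle it via x ^ (1 << 11) = x ^ 2048
→ 000011000011 = 195

195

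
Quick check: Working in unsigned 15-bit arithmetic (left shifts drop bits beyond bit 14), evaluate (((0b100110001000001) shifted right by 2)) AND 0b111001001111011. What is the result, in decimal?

0b100110001000001 = 100110001000001
→ shifted right by 2 → 001001100010000 = 4880
0b111001001111011 = 111001001111011
→ AND → 001001000010000 = 4624

4624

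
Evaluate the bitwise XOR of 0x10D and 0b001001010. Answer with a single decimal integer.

0x10D = 100001101
b = 001001010
XOR → 101000111 = 327

327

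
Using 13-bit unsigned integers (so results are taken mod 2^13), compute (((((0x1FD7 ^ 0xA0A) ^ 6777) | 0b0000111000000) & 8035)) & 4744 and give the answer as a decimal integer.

0x1FD7 = 1111111010111
0xA0A = 0101000001010
→ ^ → 1010111011101 = 5597
6777 = 1101001111001
→ ^ → 0111110100100 = 4004
0b0000111000000 = 0000111000000
→ | → 0111111100100 = 4068
8035 = 1111101100011
→ & → 0111101100000 = 3936
4744 = 1001010001000
→ & → 0001000000000 = 512

512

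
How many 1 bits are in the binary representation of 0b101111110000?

n = 101111110000
Count the 1s: 1 + 1 + 1 + 1 + 1 + 1 + 1 = 7

7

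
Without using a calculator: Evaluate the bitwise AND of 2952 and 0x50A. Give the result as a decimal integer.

2952 = 101110001000
0x50A = 010100001010
AND → 000100001000 = 264

264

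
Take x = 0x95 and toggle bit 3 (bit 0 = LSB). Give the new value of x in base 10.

157

x = 10010101
bit 3 is currently 0; toggle it via x ^ (1 << 3) = x ^ 8
→ 10011101 = 157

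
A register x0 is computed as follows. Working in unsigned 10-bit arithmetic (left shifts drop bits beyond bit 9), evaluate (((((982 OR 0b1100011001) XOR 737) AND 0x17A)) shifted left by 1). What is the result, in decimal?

628

982 = 1111010110
0b1100011001 = 1100011001
→ OR → 1111011111 = 991
737 = 1011100001
→ XOR → 0100111110 = 318
0x17A = 0101111010
→ AND → 0100111010 = 314
→ shifted left by 1 (mod 2^10) → 1001110100 = 628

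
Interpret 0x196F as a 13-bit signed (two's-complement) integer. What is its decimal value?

pattern = 1100101101111 (MSB is 1 ⇒ negative)
Invert: 0011010010000, add 1 → 0011010010001 = 1681, so the value is -1681.
(Equivalently: 6511 - 2^13 = 6511 - 8192 = -1681.)

-1681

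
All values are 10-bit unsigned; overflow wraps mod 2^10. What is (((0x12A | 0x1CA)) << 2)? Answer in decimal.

0x12A = 0100101010
0x1CA = 0111001010
→ | → 0111101010 = 490
→ << 2 (mod 2^10) → 1110101000 = 936

936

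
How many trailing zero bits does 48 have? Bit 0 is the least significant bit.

48 = 110000
Trailing zeros: 4, so the lowest set bit is bit 4 (value 16).

4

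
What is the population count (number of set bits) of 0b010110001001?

5

n = 10110001001
Count the 1s: 1 + 1 + 1 + 1 + 1 = 5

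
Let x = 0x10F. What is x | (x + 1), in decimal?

287

x = 100001111 = 271
x + 1 = 100010000
OR    = 100011111 = 287
(x | (x + 1) sets the lowest cleared bit.)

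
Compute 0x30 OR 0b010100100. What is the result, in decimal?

180

0x30 = 00110000
b = 10100100
 OR → 10110100 = 180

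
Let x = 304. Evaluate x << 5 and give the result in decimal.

9728

304 = 00000100110000
shift left by 5 → 10011000000000 = 9728
(equivalently, 304 × 2^5 = 304 × 32)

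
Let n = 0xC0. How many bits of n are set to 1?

0xC0 = 11000000
Count the 1s: 1 + 1 = 2

2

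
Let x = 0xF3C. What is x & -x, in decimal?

4

x = 111100111100 = 3900
-x (two's complement) = …000011000100
AND   = 000000000100 = 4
(x & -x isolates the lowest set bit of x.)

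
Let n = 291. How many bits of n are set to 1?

4

291 = 100100011
Count the 1s: 1 + 1 + 1 + 1 = 4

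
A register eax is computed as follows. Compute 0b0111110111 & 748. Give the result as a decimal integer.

a = 0111110111
748 = 1011101100
AND → 0011100100 = 228

228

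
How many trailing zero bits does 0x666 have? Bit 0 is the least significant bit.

0x666 = 11001100110
Trailing zeros: 1, so the lowest set bit is bit 1 (value 2).

1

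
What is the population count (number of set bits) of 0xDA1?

0xDA1 = 110110100001
Count the 1s: 1 + 1 + 1 + 1 + 1 + 1 = 6

6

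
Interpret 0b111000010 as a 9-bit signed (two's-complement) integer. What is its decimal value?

-62

pattern = 111000010 (MSB is 1 ⇒ negative)
Invert: 000111101, add 1 → 000111110 = 62, so the value is -62.
(Equivalently: 450 - 2^9 = 450 - 512 = -62.)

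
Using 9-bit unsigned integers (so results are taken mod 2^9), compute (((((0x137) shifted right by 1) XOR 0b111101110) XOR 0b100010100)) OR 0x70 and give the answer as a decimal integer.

0x137 = 100110111
→ shifted right by 1 → 010011011 = 155
0b111101110 = 111101110
→ XOR → 101110101 = 373
0b100010100 = 100010100
→ XOR → 001100001 = 97
0x70 = 001110000
→ OR → 001110001 = 113

113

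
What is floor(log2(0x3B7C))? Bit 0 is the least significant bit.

0x3B7C = 11101101111100
The topmost 1 is at position 13 (since 2^13 = 8192 ≤ 15228 < 16384).

13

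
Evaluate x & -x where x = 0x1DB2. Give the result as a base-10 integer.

2

x = 1110110110010 = 7602
-x (two's complement) = …0001001001110
AND   = 0000000000010 = 2
(x & -x isolates the lowest set bit of x.)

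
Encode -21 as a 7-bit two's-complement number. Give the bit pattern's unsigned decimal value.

107

21 in 7 bits: 0010101
Invert: 1101010
Add 1:  1101011 = 107
(Check: 2^7 - 21 = 128 - 21 = 107.)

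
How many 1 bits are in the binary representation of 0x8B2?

0x8B2 = 100010110010
Count the 1s: 1 + 1 + 1 + 1 + 1 = 5

5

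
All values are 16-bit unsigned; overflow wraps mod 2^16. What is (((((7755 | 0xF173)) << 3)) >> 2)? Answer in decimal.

7755 = 0001111001001011
0xF173 = 1111000101110011
→ | → 1111111101111011 = 65403
→ << 3 (mod 2^16) → 1111101111011000 = 64472
→ >> 2 → 0011111011110110 = 16118

16118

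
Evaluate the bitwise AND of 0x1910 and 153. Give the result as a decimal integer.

0x1910 = 1100100010000
153 = 0000010011001
AND → 0000000010000 = 16

16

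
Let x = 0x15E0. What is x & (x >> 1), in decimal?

x = 1010111100000 = 5600
x>>1 = 0101011110000
AND  = 0000011100000 = 224
(x & (x >> 1) has a 1 wherever x has two consecutive 1 bits.)

224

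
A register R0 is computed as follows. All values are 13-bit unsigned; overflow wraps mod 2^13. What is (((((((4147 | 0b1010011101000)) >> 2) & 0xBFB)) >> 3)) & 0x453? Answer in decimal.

3

4147 = 1000000110011
0b1010011101000 = 1010011101000
→ | → 1010011111011 = 5371
→ >> 2 → 0010100111110 = 1342
0xBFB = 0101111111011
→ & → 0000100111010 = 314
→ >> 3 → 0000000100111 = 39
0x453 = 0010001010011
→ & → 0000000000011 = 3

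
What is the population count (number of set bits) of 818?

5

818 = 1100110010
Count the 1s: 1 + 1 + 1 + 1 + 1 = 5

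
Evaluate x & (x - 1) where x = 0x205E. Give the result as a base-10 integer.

x = 10000001011110 = 8286
x - 1 = 10000001011101
AND   = 10000001011100 = 8284
(x & (x - 1) clears the lowest set bit of x.)

8284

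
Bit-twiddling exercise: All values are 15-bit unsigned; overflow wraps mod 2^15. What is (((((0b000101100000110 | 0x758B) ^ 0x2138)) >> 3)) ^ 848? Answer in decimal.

2182

0b000101100000110 = 000101100000110
0x758B = 111010110001011
→ | → 111111110001111 = 32655
0x2138 = 010000100111000
→ ^ → 101111010110111 = 24247
→ >> 3 → 000101111010110 = 3030
848 = 000001101010000
→ ^ → 000100010000110 = 2182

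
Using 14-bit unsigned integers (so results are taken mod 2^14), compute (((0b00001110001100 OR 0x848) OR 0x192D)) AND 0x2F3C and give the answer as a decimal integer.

2860

0b00001110001100 = 00001110001100
0x848 = 00100001001000
→ OR → 00101111001100 = 3020
0x192D = 01100100101101
→ OR → 01101111101101 = 7149
0x2F3C = 10111100111100
→ AND → 00101100101100 = 2860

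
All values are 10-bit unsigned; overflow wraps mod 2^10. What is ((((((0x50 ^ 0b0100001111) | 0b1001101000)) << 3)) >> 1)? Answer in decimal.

508

0x50 = 0001010000
0b0100001111 = 0100001111
→ ^ → 0101011111 = 351
0b1001101000 = 1001101000
→ | → 1101111111 = 895
→ << 3 (mod 2^10) → 1111111000 = 1016
→ >> 1 → 0111111100 = 508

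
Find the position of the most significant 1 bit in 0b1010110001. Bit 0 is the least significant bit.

9

0b1010110001 = 1010110001
The topmost 1 is at position 9 (since 2^9 = 512 ≤ 689 < 1024).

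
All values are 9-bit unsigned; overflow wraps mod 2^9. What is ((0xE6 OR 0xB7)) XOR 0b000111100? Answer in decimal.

0xE6 = 011100110
0xB7 = 010110111
→ OR → 011110111 = 247
0b000111100 = 000111100
→ XOR → 011001011 = 203

203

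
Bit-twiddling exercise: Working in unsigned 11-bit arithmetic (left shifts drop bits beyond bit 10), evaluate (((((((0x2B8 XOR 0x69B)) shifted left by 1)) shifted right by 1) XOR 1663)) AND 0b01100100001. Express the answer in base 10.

0x2B8 = 01010111000
0x69B = 11010011011
→ XOR → 10000100011 = 1059
→ shifted left by 1 (mod 2^11) → 00001000110 = 70
→ shifted right by 1 → 00000100011 = 35
1663 = 11001111111
→ XOR → 11001011100 = 1628
0b01100100001 = 01100100001
→ AND → 01000000000 = 512

512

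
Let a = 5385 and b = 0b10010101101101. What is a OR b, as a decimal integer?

13677

5385 = 01010100001001
b = 10010101101101
 OR → 11010101101101 = 13677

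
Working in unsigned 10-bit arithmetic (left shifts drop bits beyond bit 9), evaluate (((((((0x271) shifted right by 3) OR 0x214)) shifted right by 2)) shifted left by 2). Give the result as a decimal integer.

604

0x271 = 1001110001
→ shifted right by 3 → 0001001110 = 78
0x214 = 1000010100
→ OR → 1001011110 = 606
→ shifted right by 2 → 0010010111 = 151
→ shifted left by 2 (mod 2^10) → 1001011100 = 604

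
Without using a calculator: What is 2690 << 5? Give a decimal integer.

86080

2690 = 00000101010000010
shift left by 5 → 10101000001000000 = 86080
(equivalently, 2690 × 2^5 = 2690 × 32)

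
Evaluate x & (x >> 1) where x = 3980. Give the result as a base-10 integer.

1924

x = 111110001100 = 3980
x>>1 = 011111000110
AND  = 011110000100 = 1924
(x & (x >> 1) has a 1 wherever x has two consecutive 1 bits.)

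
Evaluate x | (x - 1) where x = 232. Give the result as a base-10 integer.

239

x = 11101000 = 232
x - 1 = 11100111
OR    = 11101111 = 239
(x | (x - 1) sets all bits below the lowest set bit.)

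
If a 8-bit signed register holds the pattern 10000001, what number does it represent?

pattern = 10000001 (MSB is 1 ⇒ negative)
Invert: 01111110, add 1 → 01111111 = 127, so the value is -127.
(Equivalently: 129 - 2^8 = 129 - 256 = -127.)

-127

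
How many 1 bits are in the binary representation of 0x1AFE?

10

0x1AFE = 1101011111110
Count the 1s: 1 + 1 + 1 + 1 + 1 + 1 + 1 + 1 + 1 + 1 = 10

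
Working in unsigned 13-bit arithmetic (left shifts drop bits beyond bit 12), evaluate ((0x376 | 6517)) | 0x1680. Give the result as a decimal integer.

0x376 = 0001101110110
6517 = 1100101110101
→ | → 1101101110111 = 7031
0x1680 = 1011010000000
→ | → 1111111110111 = 8183

8183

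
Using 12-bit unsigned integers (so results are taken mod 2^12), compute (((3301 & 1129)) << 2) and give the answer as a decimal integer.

3301 = 110011100101
1129 = 010001101001
→ & → 010001100001 = 1121
→ << 2 (mod 2^12) → 000110000100 = 388

388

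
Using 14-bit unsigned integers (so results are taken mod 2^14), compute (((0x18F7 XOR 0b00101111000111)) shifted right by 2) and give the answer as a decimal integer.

1228

0x18F7 = 01100011110111
0b00101111000111 = 00101111000111
→ XOR → 01001100110000 = 4912
→ shifted right by 2 → 00010011001100 = 1228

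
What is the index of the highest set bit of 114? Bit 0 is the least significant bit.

6

114 = 1110010
The topmost 1 is at position 6 (since 2^6 = 64 ≤ 114 < 128).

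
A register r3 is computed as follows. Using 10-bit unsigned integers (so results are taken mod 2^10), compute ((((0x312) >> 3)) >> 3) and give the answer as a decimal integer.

0x312 = 1100010010
→ >> 3 → 0001100010 = 98
→ >> 3 → 0000001100 = 12

12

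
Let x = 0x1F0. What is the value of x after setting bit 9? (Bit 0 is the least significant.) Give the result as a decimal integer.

1008

x = 0111110000
bit 9 is currently 0; set it via x | (1 << 9) = x | 512
→ 1111110000 = 1008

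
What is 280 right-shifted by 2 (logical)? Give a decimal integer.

280 = 100011000
shift right by 2 → 001000110 = 70
(equivalently, floor(280 / 4))

70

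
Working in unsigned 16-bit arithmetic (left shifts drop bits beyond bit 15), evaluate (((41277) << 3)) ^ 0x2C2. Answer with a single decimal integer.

2858

41277 = 1010000100111101
→ << 3 (mod 2^16) → 0000100111101000 = 2536
0x2C2 = 0000001011000010
→ ^ → 0000101100101010 = 2858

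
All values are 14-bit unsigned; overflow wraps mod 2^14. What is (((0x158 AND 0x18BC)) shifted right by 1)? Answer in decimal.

0x158 = 00000101011000
0x18BC = 01100010111100
→ AND → 00000000011000 = 24
→ shifted right by 1 → 00000000001100 = 12

12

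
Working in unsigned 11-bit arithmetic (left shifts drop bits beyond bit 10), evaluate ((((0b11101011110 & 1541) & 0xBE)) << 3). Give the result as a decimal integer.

0b11101011110 = 11101011110
1541 = 11000000101
→ & → 11000000100 = 1540
0xBE = 00010111110
→ & → 00000000100 = 4
→ << 3 (mod 2^11) → 00000100000 = 32

32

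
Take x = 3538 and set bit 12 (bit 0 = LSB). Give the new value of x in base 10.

x = 0110111010010
bit 12 is currently 0; set it via x | (1 << 12) = x | 4096
→ 1110111010010 = 7634

7634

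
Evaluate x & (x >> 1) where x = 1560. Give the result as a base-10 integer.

x = 11000011000 = 1560
x>>1 = 01100001100
AND  = 01000001000 = 520
(x & (x >> 1) has a 1 wherever x has two consecutive 1 bits.)

520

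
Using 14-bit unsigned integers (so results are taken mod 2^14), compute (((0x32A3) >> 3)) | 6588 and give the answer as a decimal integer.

8188

0x32A3 = 11001010100011
→ >> 3 → 00011001010100 = 1620
6588 = 01100110111100
→ | → 01111111111100 = 8188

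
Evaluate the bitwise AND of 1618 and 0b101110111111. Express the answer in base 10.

1618 = 011001010010
b = 101110111111
AND → 001000010010 = 530

530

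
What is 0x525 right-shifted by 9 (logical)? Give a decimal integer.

0x525 = 10100100101
shift right by 9 → 00000000010 = 2
(equivalently, floor(1317 / 512))

2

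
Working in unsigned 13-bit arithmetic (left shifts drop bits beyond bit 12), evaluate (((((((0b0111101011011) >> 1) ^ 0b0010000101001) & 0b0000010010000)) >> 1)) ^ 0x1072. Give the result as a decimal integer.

4146

0b0111101011011 = 0111101011011
→ >> 1 → 0011110101101 = 1965
0b0010000101001 = 0010000101001
→ ^ → 0001110000100 = 900
0b0000010010000 = 0000010010000
→ & → 0000010000000 = 128
→ >> 1 → 0000001000000 = 64
0x1072 = 1000001110010
→ ^ → 1000000110010 = 4146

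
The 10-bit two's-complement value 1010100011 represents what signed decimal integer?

-349

pattern = 1010100011 (MSB is 1 ⇒ negative)
Invert: 0101011100, add 1 → 0101011101 = 349, so the value is -349.
(Equivalently: 675 - 2^10 = 675 - 1024 = -349.)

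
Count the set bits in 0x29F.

0x29F = 1010011111
Count the 1s: 1 + 1 + 1 + 1 + 1 + 1 + 1 = 7

7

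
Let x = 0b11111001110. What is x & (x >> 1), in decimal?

x = 11111001110 = 1998
x>>1 = 01111100111
AND  = 01111000110 = 966
(x & (x >> 1) has a 1 wherever x has two consecutive 1 bits.)

966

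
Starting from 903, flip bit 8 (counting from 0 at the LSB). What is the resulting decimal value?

647

x = 01110000111
bit 8 is currently 1; toggle it via x ^ (1 << 8) = x ^ 256
→ 01010000111 = 647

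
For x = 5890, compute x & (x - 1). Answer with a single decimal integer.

5888

x = 1011100000010 = 5890
x - 1 = 1011100000001
AND   = 1011100000000 = 5888
(x & (x - 1) clears the lowest set bit of x.)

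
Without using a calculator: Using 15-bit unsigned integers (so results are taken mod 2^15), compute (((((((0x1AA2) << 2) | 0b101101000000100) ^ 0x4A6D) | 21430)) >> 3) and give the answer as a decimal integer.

0x1AA2 = 001101010100010
→ << 2 (mod 2^15) → 110101010001000 = 27272
0b101101000000100 = 101101000000100
→ | → 111101010001100 = 31372
0x4A6D = 100101001101101
→ ^ → 011000011100001 = 12513
21430 = 101001110110110
→ | → 111001111110111 = 29687
→ >> 3 → 000111001111110 = 3710

3710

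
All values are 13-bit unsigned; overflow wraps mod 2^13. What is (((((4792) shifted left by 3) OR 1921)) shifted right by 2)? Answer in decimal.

1520

4792 = 1001010111000
→ shifted left by 3 (mod 2^13) → 1010111000000 = 5568
1921 = 0011110000001
→ OR → 1011111000001 = 6081
→ shifted right by 2 → 0010111110000 = 1520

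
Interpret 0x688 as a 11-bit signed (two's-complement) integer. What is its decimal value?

-376

pattern = 11010001000 (MSB is 1 ⇒ negative)
Invert: 00101110111, add 1 → 00101111000 = 376, so the value is -376.
(Equivalently: 1672 - 2^11 = 1672 - 2048 = -376.)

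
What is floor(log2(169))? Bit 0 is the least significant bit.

7

169 = 10101001
The topmost 1 is at position 7 (since 2^7 = 128 ≤ 169 < 256).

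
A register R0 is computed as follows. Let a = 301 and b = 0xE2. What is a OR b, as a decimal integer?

301 = 100101101
0xE2 = 011100010
 OR → 111101111 = 495

495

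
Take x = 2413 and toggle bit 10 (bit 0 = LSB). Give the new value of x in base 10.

x = 100101101101
bit 10 is currently 0; toggle it via x ^ (1 << 10) = x ^ 1024
→ 110101101101 = 3437

3437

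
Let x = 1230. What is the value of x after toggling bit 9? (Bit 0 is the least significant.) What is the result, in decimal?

x = 10011001110
bit 9 is currently 0; toggle it via x ^ (1 << 9) = x ^ 512
→ 11011001110 = 1742

1742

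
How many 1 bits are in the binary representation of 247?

247 = 11110111
Count the 1s: 1 + 1 + 1 + 1 + 1 + 1 + 1 = 7

7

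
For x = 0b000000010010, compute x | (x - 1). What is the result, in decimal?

x = 10010 = 18
x - 1 = 10001
OR    = 10011 = 19
(x | (x - 1) sets all bits below the lowest set bit.)

19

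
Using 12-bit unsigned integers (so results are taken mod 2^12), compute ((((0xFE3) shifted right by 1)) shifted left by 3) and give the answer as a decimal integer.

0xFE3 = 111111100011
→ shifted right by 1 → 011111110001 = 2033
→ shifted left by 3 (mod 2^12) → 111110001000 = 3976

3976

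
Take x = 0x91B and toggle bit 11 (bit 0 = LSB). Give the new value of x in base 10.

283

x = 0100100011011
bit 11 is currently 1; toggle it via x ^ (1 << 11) = x ^ 2048
→ 0000100011011 = 283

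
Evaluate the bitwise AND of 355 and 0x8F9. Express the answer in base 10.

97

355 = 000101100011
0x8F9 = 100011111001
AND → 000001100001 = 97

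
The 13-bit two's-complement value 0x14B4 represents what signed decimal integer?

-2892

pattern = 1010010110100 (MSB is 1 ⇒ negative)
Invert: 0101101001011, add 1 → 0101101001100 = 2892, so the value is -2892.
(Equivalently: 5300 - 2^13 = 5300 - 8192 = -2892.)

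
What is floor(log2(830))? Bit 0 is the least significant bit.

9

830 = 1100111110
The topmost 1 is at position 9 (since 2^9 = 512 ≤ 830 < 1024).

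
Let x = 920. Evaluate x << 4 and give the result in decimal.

14720

920 = 00001110011000
shift left by 4 → 11100110000000 = 14720
(equivalently, 920 × 2^4 = 920 × 16)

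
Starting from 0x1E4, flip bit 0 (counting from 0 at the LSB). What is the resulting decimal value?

x = 00111100100
bit 0 is currently 0; toggle it via x ^ (1 << 0) = x ^ 1
→ 00111100101 = 485

485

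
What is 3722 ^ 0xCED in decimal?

3722 = 111010001010
0xCED = 110011101101
XOR → 001001100111 = 615

615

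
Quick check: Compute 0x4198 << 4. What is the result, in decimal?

268672

0x4198 = 0000100000110011000
shift left by 4 → 1000001100110000000 = 268672
(equivalently, 16792 × 2^4 = 16792 × 16)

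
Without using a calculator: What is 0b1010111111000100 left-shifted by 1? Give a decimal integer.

89992

x = 01010111111000100
shift left by 1 → 10101111110001000 = 89992
(equivalently, 44996 × 2^1 = 44996 × 2)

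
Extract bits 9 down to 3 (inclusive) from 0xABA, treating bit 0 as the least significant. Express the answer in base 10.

87

v = 00101010111010
Shift right by 3: 00101010111
Mask low 7 bits: 1010111 = 87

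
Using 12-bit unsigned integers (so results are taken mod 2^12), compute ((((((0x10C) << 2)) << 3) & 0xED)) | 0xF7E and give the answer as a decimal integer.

4094

0x10C = 000100001100
→ << 2 (mod 2^12) → 010000110000 = 1072
→ << 3 (mod 2^12) → 000110000000 = 384
0xED = 000011101101
→ & → 000010000000 = 128
0xF7E = 111101111110
→ | → 111111111110 = 4094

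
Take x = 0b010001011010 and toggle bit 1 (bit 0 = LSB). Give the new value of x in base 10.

1112

x = 010001011010
bit 1 is currently 1; toggle it via x ^ (1 << 1) = x ^ 2
→ 010001011000 = 1112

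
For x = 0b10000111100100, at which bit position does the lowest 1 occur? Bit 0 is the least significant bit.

2

0b10000111100100 = 10000111100100
Trailing zeros: 2, so the lowest set bit is bit 2 (value 4).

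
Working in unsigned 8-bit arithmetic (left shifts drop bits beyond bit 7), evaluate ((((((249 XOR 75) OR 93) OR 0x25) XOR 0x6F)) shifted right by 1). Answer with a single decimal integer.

72

249 = 11111001
75 = 01001011
→ XOR → 10110010 = 178
93 = 01011101
→ OR → 11111111 = 255
0x25 = 00100101
→ OR → 11111111 = 255
0x6F = 01101111
→ XOR → 10010000 = 144
→ shifted right by 1 → 01001000 = 72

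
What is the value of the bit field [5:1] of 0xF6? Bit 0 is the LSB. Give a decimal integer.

v = 11110110
Shift right by 1: 1111011
Mask low 5 bits: 11011 = 27

27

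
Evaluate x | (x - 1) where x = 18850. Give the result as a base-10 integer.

x = 100100110100010 = 18850
x - 1 = 100100110100001
OR    = 100100110100011 = 18851
(x | (x - 1) sets all bits below the lowest set bit.)

18851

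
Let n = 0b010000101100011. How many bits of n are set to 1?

n = 10000101100011
Count the 1s: 1 + 1 + 1 + 1 + 1 + 1 = 6

6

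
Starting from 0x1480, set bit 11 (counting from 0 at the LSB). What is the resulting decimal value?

x = 1010010000000
bit 11 is currently 0; set it via x | (1 << 11) = x | 2048
→ 1110010000000 = 7296

7296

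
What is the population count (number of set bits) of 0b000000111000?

n = 111000
Count the 1s: 1 + 1 + 1 = 3

3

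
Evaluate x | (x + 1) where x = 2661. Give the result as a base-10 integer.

x = 101001100101 = 2661
x + 1 = 101001100110
OR    = 101001100111 = 2663
(x | (x + 1) sets the lowest cleared bit.)

2663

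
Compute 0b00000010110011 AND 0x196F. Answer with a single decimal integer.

35

a = 0000010110011
0x196F = 1100101101111
AND → 0000000100011 = 35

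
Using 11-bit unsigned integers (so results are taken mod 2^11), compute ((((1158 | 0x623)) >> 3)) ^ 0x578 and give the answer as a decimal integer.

1452

1158 = 10010000110
0x623 = 11000100011
→ | → 11010100111 = 1703
→ >> 3 → 00011010100 = 212
0x578 = 10101111000
→ ^ → 10110101100 = 1452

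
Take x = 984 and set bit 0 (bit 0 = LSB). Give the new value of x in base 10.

x = 0001111011000
bit 0 is currently 0; set it via x | (1 << 0) = x | 1
→ 0001111011001 = 985

985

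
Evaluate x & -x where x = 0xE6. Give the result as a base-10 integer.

2

x = 11100110 = 230
-x (two's complement) = …00011010
AND   = 00000010 = 2
(x & -x isolates the lowest set bit of x.)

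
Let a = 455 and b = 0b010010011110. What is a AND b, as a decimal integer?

455 = 00111000111
b = 10010011110
AND → 00010000110 = 134

134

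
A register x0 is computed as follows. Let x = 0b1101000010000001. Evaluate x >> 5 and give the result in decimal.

1668

x = 1101000010000001
shift right by 5 → 0000011010000100 = 1668
(equivalently, floor(53377 / 32))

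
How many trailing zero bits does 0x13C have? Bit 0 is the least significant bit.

2

0x13C = 100111100
Trailing zeros: 2, so the lowest set bit is bit 2 (value 4).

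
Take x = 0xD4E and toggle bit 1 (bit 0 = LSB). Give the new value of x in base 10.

3404

x = 110101001110
bit 1 is currently 1; toggle it via x ^ (1 << 1) = x ^ 2
→ 110101001100 = 3404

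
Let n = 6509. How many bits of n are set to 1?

6509 = 1100101101101
Count the 1s: 1 + 1 + 1 + 1 + 1 + 1 + 1 + 1 = 8

8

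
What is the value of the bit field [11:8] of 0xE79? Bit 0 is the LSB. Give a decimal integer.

v = 00111001111001
Shift right by 8: 001110
Mask low 4 bits: 1110 = 14

14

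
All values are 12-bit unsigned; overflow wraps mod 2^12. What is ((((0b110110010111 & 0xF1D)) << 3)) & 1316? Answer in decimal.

32

0b110110010111 = 110110010111
0xF1D = 111100011101
→ & → 110100010101 = 3349
→ << 3 (mod 2^12) → 100010101000 = 2216
1316 = 010100100100
→ & → 000000100000 = 32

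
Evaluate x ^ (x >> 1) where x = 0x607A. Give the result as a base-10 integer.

x = 110000001111010 = 24698
x>>1 = 011000000111101
XOR  = 101000001000111 = 20551
(x ^ (x >> 1) gives the standard binary-reflected Gray code of x.)

20551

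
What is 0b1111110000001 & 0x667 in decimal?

a = 1111110000001
0x667 = 0011001100111
AND → 0011000000001 = 1537

1537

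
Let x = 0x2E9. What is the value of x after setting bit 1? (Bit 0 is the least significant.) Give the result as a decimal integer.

x = 01011101001
bit 1 is currently 0; set it via x | (1 << 1) = x | 2
→ 01011101011 = 747

747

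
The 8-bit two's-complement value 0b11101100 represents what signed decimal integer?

-20

pattern = 11101100 (MSB is 1 ⇒ negative)
Invert: 00010011, add 1 → 00010100 = 20, so the value is -20.
(Equivalently: 236 - 2^8 = 236 - 256 = -20.)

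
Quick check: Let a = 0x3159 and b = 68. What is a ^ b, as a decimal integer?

12573

0x3159 = 11000101011001
68 = 00000001000100
XOR → 11000100011101 = 12573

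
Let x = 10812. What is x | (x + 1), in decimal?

10813

x = 10101000111100 = 10812
x + 1 = 10101000111101
OR    = 10101000111101 = 10813
(x | (x + 1) sets the lowest cleared bit.)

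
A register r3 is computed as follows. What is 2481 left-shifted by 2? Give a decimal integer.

2481 = 00100110110001
shift left by 2 → 10011011000100 = 9924
(equivalently, 2481 × 2^2 = 2481 × 4)

9924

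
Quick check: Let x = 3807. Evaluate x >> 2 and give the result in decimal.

3807 = 111011011111
shift right by 2 → 001110110111 = 951
(equivalently, floor(3807 / 4))

951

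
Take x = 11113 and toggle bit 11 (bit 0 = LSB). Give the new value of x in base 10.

9065

x = 010101101101001
bit 11 is currently 1; toggle it via x ^ (1 << 11) = x ^ 2048
→ 010001101101001 = 9065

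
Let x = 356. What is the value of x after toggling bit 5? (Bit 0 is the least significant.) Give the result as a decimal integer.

324

x = 000101100100
bit 5 is currently 1; toggle it via x ^ (1 << 5) = x ^ 32
→ 000101000100 = 324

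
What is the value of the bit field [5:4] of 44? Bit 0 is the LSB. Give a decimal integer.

2

v = 00101100
Shift right by 4: 0010
Mask low 2 bits: 10 = 2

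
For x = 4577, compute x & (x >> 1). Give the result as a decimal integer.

224

x = 1000111100001 = 4577
x>>1 = 0100011110000
AND  = 0000011100000 = 224
(x & (x >> 1) has a 1 wherever x has two consecutive 1 bits.)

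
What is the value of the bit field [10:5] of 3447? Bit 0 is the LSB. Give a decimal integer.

43

v = 0110101110111
Shift right by 5: 01101011
Mask low 6 bits: 101011 = 43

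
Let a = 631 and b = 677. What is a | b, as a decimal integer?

759

631 = 1001110111
677 = 1010100101
 OR → 1011110111 = 759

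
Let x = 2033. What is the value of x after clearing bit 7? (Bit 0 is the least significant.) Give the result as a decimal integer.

1905

x = 11111110001
bit 7 is currently 1; clear it via x & ~(1 << 7) = x & ~128
→ 11101110001 = 1905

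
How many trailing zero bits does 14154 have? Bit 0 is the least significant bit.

14154 = 11011101001010
Trailing zeros: 1, so the lowest set bit is bit 1 (value 2).

1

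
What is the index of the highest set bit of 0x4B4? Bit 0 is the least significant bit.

10

0x4B4 = 10010110100
The topmost 1 is at position 10 (since 2^10 = 1024 ≤ 1204 < 2048).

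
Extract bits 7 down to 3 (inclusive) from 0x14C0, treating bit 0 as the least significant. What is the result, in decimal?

24

v = 01010011000000
Shift right by 3: 01010011000
Mask low 5 bits: 11000 = 24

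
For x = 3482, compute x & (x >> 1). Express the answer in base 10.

1160

x = 110110011010 = 3482
x>>1 = 011011001101
AND  = 010010001000 = 1160
(x & (x >> 1) has a 1 wherever x has two consecutive 1 bits.)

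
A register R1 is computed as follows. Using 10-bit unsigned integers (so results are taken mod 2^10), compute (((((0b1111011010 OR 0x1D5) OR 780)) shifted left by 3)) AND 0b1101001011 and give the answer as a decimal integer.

0b1111011010 = 1111011010
0x1D5 = 0111010101
→ OR → 1111011111 = 991
780 = 1100001100
→ OR → 1111011111 = 991
→ shifted left by 3 (mod 2^10) → 1011111000 = 760
0b1101001011 = 1101001011
→ AND → 1001001000 = 584

584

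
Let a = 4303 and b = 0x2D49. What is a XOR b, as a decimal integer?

15750

4303 = 01000011001111
0x2D49 = 10110101001001
XOR → 11110110000110 = 15750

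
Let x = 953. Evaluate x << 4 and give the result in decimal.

953 = 00001110111001
shift left by 4 → 11101110010000 = 15248
(equivalently, 953 × 2^4 = 953 × 16)

15248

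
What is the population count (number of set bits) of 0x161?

4

0x161 = 101100001
Count the 1s: 1 + 1 + 1 + 1 = 4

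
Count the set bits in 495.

8

495 = 111101111
Count the 1s: 1 + 1 + 1 + 1 + 1 + 1 + 1 + 1 = 8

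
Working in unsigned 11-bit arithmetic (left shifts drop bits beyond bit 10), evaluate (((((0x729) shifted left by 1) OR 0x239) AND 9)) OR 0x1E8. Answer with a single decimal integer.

489

0x729 = 11100101001
→ shifted left by 1 (mod 2^11) → 11001010010 = 1618
0x239 = 01000111001
→ OR → 11001111011 = 1659
9 = 00000001001
→ AND → 00000001001 = 9
0x1E8 = 00111101000
→ OR → 00111101001 = 489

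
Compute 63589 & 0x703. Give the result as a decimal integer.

1

63589 = 1111100001100101
0x703 = 0000011100000011
AND → 0000000000000001 = 1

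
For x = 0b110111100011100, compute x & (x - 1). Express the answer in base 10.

28440

x = 110111100011100 = 28444
x - 1 = 110111100011011
AND   = 110111100011000 = 28440
(x & (x - 1) clears the lowest set bit of x.)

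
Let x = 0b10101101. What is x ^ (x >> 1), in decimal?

x = 10101101 = 173
x>>1 = 01010110
XOR  = 11111011 = 251
(x ^ (x >> 1) gives the standard binary-reflected Gray code of x.)

251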